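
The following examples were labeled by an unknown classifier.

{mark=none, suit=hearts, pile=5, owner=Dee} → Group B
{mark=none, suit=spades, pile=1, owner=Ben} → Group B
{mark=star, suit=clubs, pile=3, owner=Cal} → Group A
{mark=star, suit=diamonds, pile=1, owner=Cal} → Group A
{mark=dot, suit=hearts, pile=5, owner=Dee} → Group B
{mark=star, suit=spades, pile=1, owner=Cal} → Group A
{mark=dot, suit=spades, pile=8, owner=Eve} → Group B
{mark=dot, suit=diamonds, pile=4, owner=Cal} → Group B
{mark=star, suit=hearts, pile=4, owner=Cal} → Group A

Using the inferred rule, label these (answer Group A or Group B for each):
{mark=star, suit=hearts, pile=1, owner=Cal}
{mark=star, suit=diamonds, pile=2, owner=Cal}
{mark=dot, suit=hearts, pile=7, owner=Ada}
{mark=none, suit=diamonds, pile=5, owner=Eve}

Group A, Group A, Group B, Group B

The pattern is that an item is 'Group A' exactly when: mark is star.
{mark=star, suit=hearts, pile=1, owner=Cal}: Group A (mark is star). {mark=star, suit=diamonds, pile=2, owner=Cal}: Group A (mark is star). {mark=dot, suit=hearts, pile=7, owner=Ada}: Group B (mark is dot). {mark=none, suit=diamonds, pile=5, owner=Eve}: Group B (mark is none).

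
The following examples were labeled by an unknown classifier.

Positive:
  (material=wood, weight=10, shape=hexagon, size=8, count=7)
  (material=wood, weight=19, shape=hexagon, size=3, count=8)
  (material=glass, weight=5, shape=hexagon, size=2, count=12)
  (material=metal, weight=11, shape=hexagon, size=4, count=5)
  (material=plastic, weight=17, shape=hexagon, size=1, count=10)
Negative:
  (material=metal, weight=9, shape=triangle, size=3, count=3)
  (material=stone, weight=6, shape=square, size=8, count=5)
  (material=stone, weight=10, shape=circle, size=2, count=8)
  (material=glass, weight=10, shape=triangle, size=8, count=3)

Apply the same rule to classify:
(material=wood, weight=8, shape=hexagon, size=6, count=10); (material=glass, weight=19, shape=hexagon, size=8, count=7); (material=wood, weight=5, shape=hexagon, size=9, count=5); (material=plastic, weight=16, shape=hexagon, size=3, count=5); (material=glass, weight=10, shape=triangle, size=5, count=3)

The classifier is using: shape is hexagon.
(material=wood, weight=8, shape=hexagon, size=6, count=10): shape is hexagon — fits, so Positive. (material=glass, weight=19, shape=hexagon, size=8, count=7): shape is hexagon — fits, so Positive. (material=wood, weight=5, shape=hexagon, size=9, count=5): shape is hexagon — fits, so Positive. (material=plastic, weight=16, shape=hexagon, size=3, count=5): shape is hexagon — fits, so Positive. (material=glass, weight=10, shape=triangle, size=5, count=3): shape is triangle — does not satisfy this, so Negative.

Positive, Positive, Positive, Positive, Negative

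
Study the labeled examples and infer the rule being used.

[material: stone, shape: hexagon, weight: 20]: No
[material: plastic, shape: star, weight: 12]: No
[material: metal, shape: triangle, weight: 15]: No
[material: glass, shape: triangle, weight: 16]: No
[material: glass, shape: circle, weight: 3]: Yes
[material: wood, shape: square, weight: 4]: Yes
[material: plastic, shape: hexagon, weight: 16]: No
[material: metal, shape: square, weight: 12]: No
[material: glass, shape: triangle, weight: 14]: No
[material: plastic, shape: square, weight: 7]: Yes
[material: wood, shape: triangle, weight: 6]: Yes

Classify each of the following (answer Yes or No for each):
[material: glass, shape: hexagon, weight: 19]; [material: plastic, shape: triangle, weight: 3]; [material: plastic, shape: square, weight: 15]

The simplest hypothesis consistent with all the labels is: weight ≤ 7.
[material: glass, shape: hexagon, weight: 19]: No (weight = 19). [material: plastic, shape: triangle, weight: 3]: Yes (weight = 3). [material: plastic, shape: square, weight: 15]: No (weight = 15).

No, Yes, No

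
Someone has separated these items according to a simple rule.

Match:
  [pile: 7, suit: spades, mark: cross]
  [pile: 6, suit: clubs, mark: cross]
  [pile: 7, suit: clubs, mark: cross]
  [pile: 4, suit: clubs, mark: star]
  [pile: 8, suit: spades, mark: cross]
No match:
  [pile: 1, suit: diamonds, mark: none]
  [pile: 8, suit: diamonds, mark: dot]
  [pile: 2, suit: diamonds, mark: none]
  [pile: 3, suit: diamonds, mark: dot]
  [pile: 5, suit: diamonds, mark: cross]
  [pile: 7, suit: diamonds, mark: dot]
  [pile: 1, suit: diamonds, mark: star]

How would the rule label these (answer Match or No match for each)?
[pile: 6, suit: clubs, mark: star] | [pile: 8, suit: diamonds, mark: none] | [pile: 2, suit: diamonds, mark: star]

Match, No match, No match

Comparing the two groups points to one rule — suit is not diamonds.
Match: [pile: 6, suit: clubs, mark: star], since suit is clubs. No match: [pile: 8, suit: diamonds, mark: none], since suit is diamonds. No match: [pile: 2, suit: diamonds, mark: star], since suit is diamonds.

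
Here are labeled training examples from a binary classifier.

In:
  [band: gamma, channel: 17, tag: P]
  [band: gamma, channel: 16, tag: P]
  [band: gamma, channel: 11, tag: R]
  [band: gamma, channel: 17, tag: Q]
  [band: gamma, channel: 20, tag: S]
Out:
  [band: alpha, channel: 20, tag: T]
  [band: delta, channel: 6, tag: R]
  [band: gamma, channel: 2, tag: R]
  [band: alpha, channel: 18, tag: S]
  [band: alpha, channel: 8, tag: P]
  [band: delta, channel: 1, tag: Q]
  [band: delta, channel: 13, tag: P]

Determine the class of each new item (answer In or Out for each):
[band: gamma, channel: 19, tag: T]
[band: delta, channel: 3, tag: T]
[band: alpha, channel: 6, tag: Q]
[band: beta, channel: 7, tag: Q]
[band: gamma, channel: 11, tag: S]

Every 'In' example satisfies: band is gamma AND channel ≥ 6. None of the 'Out' examples do.
[band: gamma, channel: 19, tag: T]: band is gamma, channel = 19, satisfies this → In.
[band: delta, channel: 3, tag: T]: band is delta, channel = 3, lacks this property → Out.
[band: alpha, channel: 6, tag: Q]: band is alpha, channel = 6, lacks this property → Out.
[band: beta, channel: 7, tag: Q]: band is beta, channel = 7, lacks this property → Out.
[band: gamma, channel: 11, tag: S]: band is gamma, channel = 11, satisfies this → In.

In, Out, Out, Out, In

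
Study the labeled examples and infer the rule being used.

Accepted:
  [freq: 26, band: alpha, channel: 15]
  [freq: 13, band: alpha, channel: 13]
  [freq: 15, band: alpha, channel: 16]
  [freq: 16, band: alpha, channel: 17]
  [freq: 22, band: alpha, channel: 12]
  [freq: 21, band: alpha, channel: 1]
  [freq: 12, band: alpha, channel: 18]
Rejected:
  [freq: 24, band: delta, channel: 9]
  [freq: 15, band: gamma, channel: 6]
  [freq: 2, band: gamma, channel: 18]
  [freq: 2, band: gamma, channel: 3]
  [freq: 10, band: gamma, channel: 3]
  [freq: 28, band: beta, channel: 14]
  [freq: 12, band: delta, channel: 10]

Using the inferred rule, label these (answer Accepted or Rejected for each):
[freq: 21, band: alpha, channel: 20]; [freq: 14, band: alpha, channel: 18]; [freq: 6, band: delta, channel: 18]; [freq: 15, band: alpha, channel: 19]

Accepted, Accepted, Rejected, Accepted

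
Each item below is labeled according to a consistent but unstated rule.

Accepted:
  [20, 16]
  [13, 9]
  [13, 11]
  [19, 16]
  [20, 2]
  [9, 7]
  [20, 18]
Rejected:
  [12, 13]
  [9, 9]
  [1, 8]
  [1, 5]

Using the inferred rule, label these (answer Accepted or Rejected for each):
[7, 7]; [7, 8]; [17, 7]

Rejected, Rejected, Accepted

The rule appears to be: first > second.
Rejected: [7, 7], since 7 = 7. Rejected: [7, 8], since 7 < 8. Accepted: [17, 7], since 17 > 7.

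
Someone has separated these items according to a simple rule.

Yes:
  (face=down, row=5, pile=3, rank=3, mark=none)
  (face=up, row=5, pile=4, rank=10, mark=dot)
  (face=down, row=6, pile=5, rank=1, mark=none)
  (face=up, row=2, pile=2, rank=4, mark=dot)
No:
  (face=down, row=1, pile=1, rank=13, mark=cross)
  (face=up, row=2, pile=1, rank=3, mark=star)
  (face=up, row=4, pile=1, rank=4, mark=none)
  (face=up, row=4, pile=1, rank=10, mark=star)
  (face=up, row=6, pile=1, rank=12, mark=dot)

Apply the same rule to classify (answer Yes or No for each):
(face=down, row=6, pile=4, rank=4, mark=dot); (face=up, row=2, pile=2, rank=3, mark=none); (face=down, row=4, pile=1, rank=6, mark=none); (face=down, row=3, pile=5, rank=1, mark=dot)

The distinguishing property — pile ≥ 2 — holds for all the 'Yes' cases and none of the 'No' cases.
Yes: (face=down, row=6, pile=4, rank=4, mark=dot), since pile = 4. Yes: (face=up, row=2, pile=2, rank=3, mark=none), since pile = 2. No: (face=down, row=4, pile=1, rank=6, mark=none), since pile = 1. Yes: (face=down, row=3, pile=5, rank=1, mark=dot), since pile = 5.

Yes, Yes, No, Yes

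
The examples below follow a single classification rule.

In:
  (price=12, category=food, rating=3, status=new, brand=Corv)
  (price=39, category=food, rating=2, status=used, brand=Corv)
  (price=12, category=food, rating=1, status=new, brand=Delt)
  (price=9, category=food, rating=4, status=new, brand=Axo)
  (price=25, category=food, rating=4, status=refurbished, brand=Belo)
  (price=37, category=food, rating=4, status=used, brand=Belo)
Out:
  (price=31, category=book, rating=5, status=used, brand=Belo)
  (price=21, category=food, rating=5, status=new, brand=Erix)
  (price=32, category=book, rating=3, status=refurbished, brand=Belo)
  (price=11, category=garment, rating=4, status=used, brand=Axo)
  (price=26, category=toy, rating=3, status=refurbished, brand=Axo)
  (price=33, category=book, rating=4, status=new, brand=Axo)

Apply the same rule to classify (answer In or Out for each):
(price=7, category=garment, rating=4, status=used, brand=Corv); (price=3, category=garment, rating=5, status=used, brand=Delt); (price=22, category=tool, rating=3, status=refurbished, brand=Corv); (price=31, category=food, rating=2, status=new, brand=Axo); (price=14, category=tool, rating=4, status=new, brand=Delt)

Out, Out, Out, In, Out

One predicate separates the groups cleanly: category is food AND rating ≤ 4.
(price=7, category=garment, rating=4, status=used, brand=Corv) → category is garment, rating = 4 → Out. (price=3, category=garment, rating=5, status=used, brand=Delt) → category is garment, rating = 5 → Out. (price=22, category=tool, rating=3, status=refurbished, brand=Corv) → category is tool, rating = 3 → Out. (price=31, category=food, rating=2, status=new, brand=Axo) → category is food, rating = 2 → In. (price=14, category=tool, rating=4, status=new, brand=Delt) → category is tool, rating = 4 → Out.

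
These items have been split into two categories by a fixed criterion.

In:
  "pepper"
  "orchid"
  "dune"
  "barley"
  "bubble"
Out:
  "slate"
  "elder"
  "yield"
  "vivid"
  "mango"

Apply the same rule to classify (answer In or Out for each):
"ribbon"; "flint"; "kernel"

In, Out, In

Comparing the two groups points to one rule — even length.
"ribbon": length 6, has this property → In.
"flint": length 5, does not pass → Out.
"kernel": length 6, has this property → In.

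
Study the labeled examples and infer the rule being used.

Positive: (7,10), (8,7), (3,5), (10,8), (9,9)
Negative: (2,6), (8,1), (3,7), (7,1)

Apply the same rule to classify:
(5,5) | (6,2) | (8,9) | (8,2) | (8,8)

Positive, Negative, Positive, Negative, Positive

One predicate separates the groups cleanly: |first − second| ≤ 3.
(5,5): |5−5| = 0 — meets the rule, so Positive. (6,2): |6−2| = 4 — doesn't qualify, so Negative. (8,9): |8−9| = 1 — meets the rule, so Positive. (8,2): |8−2| = 6 — doesn't qualify, so Negative. (8,8): |8−8| = 0 — meets the rule, so Positive.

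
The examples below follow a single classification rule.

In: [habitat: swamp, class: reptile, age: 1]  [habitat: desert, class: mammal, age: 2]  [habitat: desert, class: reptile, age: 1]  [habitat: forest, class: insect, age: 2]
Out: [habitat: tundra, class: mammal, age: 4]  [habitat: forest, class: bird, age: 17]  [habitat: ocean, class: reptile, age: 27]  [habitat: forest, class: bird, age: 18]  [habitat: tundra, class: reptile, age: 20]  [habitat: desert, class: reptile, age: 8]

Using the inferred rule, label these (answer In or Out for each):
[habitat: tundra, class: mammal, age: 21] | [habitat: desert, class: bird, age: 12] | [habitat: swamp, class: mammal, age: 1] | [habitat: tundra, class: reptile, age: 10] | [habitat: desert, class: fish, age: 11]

One predicate separates the groups cleanly: age ≤ 2.
Out: [habitat: tundra, class: mammal, age: 21], since age = 21.
Out: [habitat: desert, class: bird, age: 12], since age = 12.
In: [habitat: swamp, class: mammal, age: 1], since age = 1.
Out: [habitat: tundra, class: reptile, age: 10], since age = 10.
Out: [habitat: desert, class: fish, age: 11], since age = 11.

Out, Out, In, Out, Out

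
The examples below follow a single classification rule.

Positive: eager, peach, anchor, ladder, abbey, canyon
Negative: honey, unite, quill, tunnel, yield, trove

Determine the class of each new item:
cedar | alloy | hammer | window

The classifier is using: contains 'a'.
cedar: Positive (has 'a').
alloy: Positive (has 'a').
hammer: Positive (has 'a').
window: Negative (no 'a').

Positive, Positive, Positive, Negative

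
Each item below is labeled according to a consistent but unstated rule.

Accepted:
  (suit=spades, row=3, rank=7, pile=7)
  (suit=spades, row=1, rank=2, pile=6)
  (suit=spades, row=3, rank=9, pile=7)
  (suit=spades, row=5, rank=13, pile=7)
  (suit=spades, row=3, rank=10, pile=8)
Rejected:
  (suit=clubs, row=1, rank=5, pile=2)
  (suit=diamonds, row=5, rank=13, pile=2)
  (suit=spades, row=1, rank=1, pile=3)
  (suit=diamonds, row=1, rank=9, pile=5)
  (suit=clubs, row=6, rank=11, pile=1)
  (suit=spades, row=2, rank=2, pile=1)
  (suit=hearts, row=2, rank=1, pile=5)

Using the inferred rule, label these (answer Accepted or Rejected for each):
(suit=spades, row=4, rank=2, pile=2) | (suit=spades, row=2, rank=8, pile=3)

Rejected, Rejected

'Accepted' ⟺ pile ≥ 6.
(suit=spades, row=4, rank=2, pile=2): Rejected (pile = 2).
(suit=spades, row=2, rank=8, pile=3): Rejected (pile = 3).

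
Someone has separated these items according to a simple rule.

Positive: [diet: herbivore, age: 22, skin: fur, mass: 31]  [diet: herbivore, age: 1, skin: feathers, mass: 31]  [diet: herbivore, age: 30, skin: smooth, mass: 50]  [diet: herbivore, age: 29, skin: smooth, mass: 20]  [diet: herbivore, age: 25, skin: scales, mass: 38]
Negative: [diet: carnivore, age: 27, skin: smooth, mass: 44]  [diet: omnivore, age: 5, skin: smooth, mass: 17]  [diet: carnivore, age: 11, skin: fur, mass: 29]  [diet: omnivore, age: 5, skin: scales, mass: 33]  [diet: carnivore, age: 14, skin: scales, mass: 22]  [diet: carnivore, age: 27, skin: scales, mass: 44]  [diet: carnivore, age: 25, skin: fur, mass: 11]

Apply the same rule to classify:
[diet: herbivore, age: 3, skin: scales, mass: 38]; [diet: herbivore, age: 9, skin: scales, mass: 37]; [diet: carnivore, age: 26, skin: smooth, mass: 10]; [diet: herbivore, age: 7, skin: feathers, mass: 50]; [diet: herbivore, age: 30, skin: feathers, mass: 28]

Positive, Positive, Negative, Positive, Positive

The simplest hypothesis consistent with all the labels is: diet is herbivore.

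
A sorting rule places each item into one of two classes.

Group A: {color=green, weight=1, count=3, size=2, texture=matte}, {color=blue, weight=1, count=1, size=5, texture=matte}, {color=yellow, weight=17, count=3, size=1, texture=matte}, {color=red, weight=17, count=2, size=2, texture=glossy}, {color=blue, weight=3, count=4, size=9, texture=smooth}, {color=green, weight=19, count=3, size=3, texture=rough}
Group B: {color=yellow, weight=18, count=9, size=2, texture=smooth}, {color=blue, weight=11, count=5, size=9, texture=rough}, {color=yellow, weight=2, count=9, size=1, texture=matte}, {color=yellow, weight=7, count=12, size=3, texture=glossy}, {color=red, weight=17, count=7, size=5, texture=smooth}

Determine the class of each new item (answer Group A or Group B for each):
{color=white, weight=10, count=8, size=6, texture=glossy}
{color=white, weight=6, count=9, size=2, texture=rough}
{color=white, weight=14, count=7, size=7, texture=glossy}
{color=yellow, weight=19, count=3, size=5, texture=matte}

Group B, Group B, Group B, Group A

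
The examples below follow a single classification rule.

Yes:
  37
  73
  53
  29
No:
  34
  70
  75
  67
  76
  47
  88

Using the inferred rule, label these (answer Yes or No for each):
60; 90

The rule appears to be: ≡ 1 (mod 4).
60 — 60 mod 4 = 0, hence No.
90 — 90 mod 4 = 2, hence No.

No, No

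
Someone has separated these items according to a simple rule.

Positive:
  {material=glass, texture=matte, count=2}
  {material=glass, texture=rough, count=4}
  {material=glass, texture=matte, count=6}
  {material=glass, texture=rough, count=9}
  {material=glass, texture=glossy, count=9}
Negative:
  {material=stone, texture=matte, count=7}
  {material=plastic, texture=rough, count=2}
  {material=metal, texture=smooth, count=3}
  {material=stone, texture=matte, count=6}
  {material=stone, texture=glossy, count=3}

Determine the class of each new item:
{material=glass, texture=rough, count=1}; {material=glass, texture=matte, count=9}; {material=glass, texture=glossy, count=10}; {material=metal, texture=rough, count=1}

Looking at the examples, the only property every 'Positive' case has and every 'Negative' case lacks is: material is glass.
Positive: {material=glass, texture=rough, count=1}, since material is glass.
Positive: {material=glass, texture=matte, count=9}, since material is glass.
Positive: {material=glass, texture=glossy, count=10}, since material is glass.
Negative: {material=metal, texture=rough, count=1}, since material is metal.

Positive, Positive, Positive, Negative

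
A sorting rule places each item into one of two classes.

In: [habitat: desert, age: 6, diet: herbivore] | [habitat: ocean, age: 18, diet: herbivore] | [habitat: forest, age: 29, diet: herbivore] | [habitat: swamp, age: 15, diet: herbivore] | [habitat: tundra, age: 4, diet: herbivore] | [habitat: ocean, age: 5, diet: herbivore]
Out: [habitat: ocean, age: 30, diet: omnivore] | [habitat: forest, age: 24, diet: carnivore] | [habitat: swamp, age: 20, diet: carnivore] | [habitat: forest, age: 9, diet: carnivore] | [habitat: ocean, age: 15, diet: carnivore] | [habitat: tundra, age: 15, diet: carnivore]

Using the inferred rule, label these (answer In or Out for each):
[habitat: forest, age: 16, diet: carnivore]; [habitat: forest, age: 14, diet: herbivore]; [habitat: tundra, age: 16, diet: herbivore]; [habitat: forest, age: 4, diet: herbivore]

Rule: diet is herbivore. This holds for each 'In' example and fails for each 'Out' one.
[habitat: forest, age: 16, diet: carnivore] — diet is carnivore, hence Out. [habitat: forest, age: 14, diet: herbivore] — diet is herbivore, hence In. [habitat: tundra, age: 16, diet: herbivore] — diet is herbivore, hence In. [habitat: forest, age: 4, diet: herbivore] — diet is herbivore, hence In.

Out, In, In, In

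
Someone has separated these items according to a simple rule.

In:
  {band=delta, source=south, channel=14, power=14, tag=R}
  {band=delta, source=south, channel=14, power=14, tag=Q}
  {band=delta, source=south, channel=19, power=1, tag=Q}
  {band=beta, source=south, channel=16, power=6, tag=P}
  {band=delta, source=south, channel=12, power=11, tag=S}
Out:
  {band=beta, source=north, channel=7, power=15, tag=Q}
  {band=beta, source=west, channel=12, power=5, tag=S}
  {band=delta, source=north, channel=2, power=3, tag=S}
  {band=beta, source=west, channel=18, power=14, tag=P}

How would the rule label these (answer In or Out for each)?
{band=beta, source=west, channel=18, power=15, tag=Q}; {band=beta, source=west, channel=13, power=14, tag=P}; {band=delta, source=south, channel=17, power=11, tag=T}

Out, Out, In

The distinguishing property — source is south — holds for all the 'In' cases and none of the 'Out' cases.
{band=beta, source=west, channel=18, power=15, tag=Q} → source is west → Out.
{band=beta, source=west, channel=13, power=14, tag=P} → source is west → Out.
{band=delta, source=south, channel=17, power=11, tag=T} → source is south → In.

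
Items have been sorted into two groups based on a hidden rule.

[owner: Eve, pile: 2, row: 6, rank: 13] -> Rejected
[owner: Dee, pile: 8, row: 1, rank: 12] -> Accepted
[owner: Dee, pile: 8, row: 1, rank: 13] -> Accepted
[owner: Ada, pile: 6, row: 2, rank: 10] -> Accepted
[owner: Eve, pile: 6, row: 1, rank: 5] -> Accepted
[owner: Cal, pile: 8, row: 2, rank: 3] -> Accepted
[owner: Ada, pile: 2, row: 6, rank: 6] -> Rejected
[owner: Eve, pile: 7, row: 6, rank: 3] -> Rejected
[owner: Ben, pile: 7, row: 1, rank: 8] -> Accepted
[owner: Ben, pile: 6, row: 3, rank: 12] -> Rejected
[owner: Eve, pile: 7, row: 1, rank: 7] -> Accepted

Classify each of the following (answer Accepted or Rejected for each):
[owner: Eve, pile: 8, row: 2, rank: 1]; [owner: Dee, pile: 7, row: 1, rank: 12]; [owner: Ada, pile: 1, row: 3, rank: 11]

Accepted, Accepted, Rejected

The rule appears to be: row ≤ 2.
[owner: Eve, pile: 8, row: 2, rank: 1]: Accepted (row = 2). [owner: Dee, pile: 7, row: 1, rank: 12]: Accepted (row = 1). [owner: Ada, pile: 1, row: 3, rank: 11]: Rejected (row = 3).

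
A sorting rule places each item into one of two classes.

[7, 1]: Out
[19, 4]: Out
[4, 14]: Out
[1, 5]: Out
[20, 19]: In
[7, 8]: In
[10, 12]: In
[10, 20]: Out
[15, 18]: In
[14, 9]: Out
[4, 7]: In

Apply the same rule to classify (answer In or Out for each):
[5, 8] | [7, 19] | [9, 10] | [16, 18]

In, Out, In, In

'In' ⟺ |first − second| ≤ 3.
[5, 8] → |5−8| = 3 → In.
[7, 19] → |7−19| = 12 → Out.
[9, 10] → |9−10| = 1 → In.
[16, 18] → |16−18| = 2 → In.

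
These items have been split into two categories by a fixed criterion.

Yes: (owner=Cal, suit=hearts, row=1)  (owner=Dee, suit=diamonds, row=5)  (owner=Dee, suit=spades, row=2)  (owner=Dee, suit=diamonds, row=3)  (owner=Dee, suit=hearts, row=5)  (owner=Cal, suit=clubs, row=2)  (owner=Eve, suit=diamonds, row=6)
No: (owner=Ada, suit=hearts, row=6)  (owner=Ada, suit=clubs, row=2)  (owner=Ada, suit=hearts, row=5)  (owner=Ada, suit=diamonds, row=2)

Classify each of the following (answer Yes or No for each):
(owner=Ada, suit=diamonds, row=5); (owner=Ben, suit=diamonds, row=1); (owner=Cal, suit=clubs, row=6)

Checking candidate rules against both groups, what survives is: owner is not Ada.
(owner=Ada, suit=diamonds, row=5): owner is Ada — fails this test, so No.
(owner=Ben, suit=diamonds, row=1): owner is Ben — fits, so Yes.
(owner=Cal, suit=clubs, row=6): owner is Cal — fits, so Yes.

No, Yes, Yes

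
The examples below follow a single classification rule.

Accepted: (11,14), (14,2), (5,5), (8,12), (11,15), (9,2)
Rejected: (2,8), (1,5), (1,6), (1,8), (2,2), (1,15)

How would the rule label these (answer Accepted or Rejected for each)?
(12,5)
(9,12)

A rule that fits every label: first ≥ 5 — true of each 'Accepted' example, false of each 'Rejected' one.
(12,5): Accepted (first 12).
(9,12): Accepted (first 9).

Accepted, Accepted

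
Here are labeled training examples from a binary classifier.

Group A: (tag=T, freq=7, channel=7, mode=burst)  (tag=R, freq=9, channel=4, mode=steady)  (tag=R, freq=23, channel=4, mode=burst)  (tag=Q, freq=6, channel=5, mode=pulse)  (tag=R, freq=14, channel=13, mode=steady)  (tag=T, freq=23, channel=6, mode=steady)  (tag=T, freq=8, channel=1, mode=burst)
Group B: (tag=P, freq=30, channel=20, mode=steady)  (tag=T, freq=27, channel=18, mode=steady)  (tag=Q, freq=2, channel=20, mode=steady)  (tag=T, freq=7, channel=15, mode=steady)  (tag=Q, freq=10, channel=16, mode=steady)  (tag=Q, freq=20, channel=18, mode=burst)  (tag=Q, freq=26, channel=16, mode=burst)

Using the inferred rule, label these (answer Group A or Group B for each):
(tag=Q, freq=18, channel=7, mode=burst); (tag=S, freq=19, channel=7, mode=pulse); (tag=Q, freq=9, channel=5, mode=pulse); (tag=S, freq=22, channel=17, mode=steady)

Group A, Group A, Group A, Group B

The rule appears to be: channel ≤ 13.
(tag=Q, freq=18, channel=7, mode=burst): Group A (channel = 7).
(tag=S, freq=19, channel=7, mode=pulse): Group A (channel = 7).
(tag=Q, freq=9, channel=5, mode=pulse): Group A (channel = 5).
(tag=S, freq=22, channel=17, mode=steady): Group B (channel = 17).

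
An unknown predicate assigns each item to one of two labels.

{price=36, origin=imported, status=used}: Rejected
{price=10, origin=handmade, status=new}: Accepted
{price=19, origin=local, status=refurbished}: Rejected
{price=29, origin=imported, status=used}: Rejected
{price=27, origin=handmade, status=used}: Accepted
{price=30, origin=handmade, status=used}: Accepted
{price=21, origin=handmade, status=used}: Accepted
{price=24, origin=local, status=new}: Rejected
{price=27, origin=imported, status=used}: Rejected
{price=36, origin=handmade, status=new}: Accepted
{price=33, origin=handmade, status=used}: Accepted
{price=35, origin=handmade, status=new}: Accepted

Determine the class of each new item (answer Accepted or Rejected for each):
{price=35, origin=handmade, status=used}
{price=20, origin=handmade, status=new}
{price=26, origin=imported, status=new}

Comparing the two groups points to one rule — origin is handmade.

Accepted, Accepted, Rejected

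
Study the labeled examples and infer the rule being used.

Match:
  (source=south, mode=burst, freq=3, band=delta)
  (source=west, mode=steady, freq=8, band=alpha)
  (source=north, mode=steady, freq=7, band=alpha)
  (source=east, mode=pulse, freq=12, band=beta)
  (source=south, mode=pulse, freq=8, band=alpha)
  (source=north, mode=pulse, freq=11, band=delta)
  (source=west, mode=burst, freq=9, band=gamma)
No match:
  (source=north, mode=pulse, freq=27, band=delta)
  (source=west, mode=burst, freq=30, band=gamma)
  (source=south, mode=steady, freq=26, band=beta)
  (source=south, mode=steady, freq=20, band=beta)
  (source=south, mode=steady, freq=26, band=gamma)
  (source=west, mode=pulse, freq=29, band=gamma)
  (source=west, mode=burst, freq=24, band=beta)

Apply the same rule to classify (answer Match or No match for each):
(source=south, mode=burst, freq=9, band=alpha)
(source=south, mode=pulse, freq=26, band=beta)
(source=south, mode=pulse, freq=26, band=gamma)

All 'Match' examples share one property — freq ≤ 12 — and every 'No match' example lacks it.
Match: (source=south, mode=burst, freq=9, band=alpha), since freq = 9. No match: (source=south, mode=pulse, freq=26, band=beta), since freq = 26. No match: (source=south, mode=pulse, freq=26, band=gamma), since freq = 26.

Match, No match, No match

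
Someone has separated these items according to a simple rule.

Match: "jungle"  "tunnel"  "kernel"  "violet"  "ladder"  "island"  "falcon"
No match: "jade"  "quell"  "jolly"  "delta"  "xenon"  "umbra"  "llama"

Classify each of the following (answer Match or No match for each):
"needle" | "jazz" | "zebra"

Match, No match, No match

Rule: length 6. This holds for each 'Match' example and fails for each 'No match' one.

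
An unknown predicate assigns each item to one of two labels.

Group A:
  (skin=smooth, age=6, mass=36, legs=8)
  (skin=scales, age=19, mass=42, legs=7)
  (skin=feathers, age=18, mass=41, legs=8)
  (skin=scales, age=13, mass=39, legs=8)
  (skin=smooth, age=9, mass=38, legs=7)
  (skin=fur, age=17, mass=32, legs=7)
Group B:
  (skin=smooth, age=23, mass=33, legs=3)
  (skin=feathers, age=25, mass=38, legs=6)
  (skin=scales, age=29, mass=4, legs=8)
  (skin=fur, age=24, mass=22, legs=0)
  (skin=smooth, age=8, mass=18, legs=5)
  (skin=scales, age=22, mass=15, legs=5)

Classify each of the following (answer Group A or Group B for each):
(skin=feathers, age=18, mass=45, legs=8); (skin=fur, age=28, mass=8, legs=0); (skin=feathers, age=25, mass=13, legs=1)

Group A, Group B, Group B

The common property of the 'Group A' items is: age ≤ 19 AND legs ≥ 6. No 'Group B' item has it.
(skin=feathers, age=18, mass=45, legs=8): age = 18, legs = 8 — has this property, so Group A.
(skin=fur, age=28, mass=8, legs=0): age = 28, legs = 0 — doesn't match, so Group B.
(skin=feathers, age=25, mass=13, legs=1): age = 25, legs = 1 — doesn't match, so Group B.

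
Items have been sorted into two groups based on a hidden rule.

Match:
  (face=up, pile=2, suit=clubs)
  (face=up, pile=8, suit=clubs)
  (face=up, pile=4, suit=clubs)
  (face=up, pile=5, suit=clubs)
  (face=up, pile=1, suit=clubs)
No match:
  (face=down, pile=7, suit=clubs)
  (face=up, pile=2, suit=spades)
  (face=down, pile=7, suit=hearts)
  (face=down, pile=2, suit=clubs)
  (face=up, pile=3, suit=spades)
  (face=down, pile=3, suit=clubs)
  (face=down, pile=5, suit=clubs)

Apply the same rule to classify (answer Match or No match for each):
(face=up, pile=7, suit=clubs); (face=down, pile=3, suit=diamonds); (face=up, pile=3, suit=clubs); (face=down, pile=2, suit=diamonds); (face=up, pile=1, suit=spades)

'Match' ⟺ suit is clubs AND face is up.
(face=up, pile=7, suit=clubs): suit is clubs, face is up, passes → Match.
(face=down, pile=3, suit=diamonds): suit is diamonds, face is down, fails this test → No match.
(face=up, pile=3, suit=clubs): suit is clubs, face is up, passes → Match.
(face=down, pile=2, suit=diamonds): suit is diamonds, face is down, fails this test → No match.
(face=up, pile=1, suit=spades): suit is spades, face is up, fails this test → No match.

Match, No match, Match, No match, No match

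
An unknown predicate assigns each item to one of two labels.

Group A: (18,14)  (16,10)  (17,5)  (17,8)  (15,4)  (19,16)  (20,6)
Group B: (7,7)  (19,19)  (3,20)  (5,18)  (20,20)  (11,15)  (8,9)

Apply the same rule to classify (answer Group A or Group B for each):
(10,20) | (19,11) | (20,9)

Looking at the examples, the only property every 'Group A' case has and every 'Group B' case lacks is: first > second.

Group B, Group A, Group A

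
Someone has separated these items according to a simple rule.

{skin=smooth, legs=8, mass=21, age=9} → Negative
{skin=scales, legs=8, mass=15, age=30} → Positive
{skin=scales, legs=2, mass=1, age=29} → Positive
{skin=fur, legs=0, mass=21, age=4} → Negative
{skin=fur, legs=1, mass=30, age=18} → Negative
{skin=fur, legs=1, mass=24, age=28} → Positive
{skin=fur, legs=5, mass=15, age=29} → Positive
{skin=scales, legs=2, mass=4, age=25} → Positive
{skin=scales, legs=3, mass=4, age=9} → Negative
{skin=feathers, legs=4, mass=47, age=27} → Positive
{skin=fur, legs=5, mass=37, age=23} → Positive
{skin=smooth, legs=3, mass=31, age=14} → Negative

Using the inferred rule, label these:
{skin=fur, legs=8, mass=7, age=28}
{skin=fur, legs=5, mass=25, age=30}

Positive, Positive

The common property of the 'Positive' items is: age ≥ 23. No 'Negative' item has it.
{skin=fur, legs=8, mass=7, age=28}: Positive (age = 28). {skin=fur, legs=5, mass=25, age=30}: Positive (age = 30).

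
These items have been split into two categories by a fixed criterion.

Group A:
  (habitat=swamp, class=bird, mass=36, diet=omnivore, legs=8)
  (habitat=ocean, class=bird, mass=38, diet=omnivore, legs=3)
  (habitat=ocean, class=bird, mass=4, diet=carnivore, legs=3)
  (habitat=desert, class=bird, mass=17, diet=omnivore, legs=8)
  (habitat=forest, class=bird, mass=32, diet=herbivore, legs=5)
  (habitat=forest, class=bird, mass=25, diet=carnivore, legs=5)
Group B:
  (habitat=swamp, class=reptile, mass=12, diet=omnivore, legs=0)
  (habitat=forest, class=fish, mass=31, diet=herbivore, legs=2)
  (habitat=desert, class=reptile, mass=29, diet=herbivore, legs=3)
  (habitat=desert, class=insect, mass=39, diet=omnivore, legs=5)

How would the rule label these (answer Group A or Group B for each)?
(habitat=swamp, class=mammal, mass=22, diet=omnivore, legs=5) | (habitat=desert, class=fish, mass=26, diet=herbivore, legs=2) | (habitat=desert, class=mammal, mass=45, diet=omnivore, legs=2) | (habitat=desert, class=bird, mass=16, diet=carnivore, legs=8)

A rule that fits every label: class is bird — true of each 'Group A' example, false of each 'Group B' one.
(habitat=swamp, class=mammal, mass=22, diet=omnivore, legs=5): class is mammal — fails the rule, so Group B.
(habitat=desert, class=fish, mass=26, diet=herbivore, legs=2): class is fish — fails the rule, so Group B.
(habitat=desert, class=mammal, mass=45, diet=omnivore, legs=2): class is mammal — fails the rule, so Group B.
(habitat=desert, class=bird, mass=16, diet=carnivore, legs=8): class is bird — meets the rule, so Group A.

Group B, Group B, Group B, Group A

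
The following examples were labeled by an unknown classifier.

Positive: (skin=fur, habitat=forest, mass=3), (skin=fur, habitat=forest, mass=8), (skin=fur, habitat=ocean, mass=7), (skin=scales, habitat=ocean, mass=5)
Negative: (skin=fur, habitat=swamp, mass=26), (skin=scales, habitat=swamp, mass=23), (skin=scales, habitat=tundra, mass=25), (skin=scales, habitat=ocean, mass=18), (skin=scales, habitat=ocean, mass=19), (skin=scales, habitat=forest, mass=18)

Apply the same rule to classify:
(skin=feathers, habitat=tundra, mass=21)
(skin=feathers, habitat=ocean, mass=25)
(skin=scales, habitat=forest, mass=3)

Negative, Negative, Positive

A rule that fits every label: mass ≤ 8 — true of each 'Positive' example, false of each 'Negative' one.
(skin=feathers, habitat=tundra, mass=21): mass = 21 — fails this test, so Negative. (skin=feathers, habitat=ocean, mass=25): mass = 25 — fails this test, so Negative. (skin=scales, habitat=forest, mass=3): mass = 3 — matches, so Positive.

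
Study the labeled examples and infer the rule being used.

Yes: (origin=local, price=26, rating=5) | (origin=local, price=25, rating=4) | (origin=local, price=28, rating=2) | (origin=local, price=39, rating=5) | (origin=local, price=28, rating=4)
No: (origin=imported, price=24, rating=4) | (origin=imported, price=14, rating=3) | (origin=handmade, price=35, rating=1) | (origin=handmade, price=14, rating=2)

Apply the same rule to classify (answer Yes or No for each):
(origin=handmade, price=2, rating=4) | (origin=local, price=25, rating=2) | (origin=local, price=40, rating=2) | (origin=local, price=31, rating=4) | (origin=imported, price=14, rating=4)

The classifier is using: origin is local.
(origin=handmade, price=2, rating=4) — origin is handmade, hence No. (origin=local, price=25, rating=2) — origin is local, hence Yes. (origin=local, price=40, rating=2) — origin is local, hence Yes. (origin=local, price=31, rating=4) — origin is local, hence Yes. (origin=imported, price=14, rating=4) — origin is imported, hence No.

No, Yes, Yes, Yes, No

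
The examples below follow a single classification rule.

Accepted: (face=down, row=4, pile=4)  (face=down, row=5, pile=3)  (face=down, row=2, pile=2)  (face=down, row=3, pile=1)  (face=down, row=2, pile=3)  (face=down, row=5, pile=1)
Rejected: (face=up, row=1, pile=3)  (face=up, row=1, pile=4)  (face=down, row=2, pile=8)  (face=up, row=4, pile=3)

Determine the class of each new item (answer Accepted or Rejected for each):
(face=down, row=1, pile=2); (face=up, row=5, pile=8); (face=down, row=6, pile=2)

Rule: face is down AND pile ≤ 4. This holds for each 'Accepted' example and fails for each 'Rejected' one.
(face=down, row=1, pile=2) → face is down, pile = 2 → Accepted. (face=up, row=5, pile=8) → face is up, pile = 8 → Rejected. (face=down, row=6, pile=2) → face is down, pile = 2 → Accepted.

Accepted, Rejected, Accepted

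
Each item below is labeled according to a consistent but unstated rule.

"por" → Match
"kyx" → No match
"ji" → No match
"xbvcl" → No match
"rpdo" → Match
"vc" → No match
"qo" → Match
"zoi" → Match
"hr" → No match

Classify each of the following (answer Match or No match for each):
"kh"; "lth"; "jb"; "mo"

No match, No match, No match, Match

Rule: contains 'o'. This holds for each 'Match' example and fails for each 'No match' one.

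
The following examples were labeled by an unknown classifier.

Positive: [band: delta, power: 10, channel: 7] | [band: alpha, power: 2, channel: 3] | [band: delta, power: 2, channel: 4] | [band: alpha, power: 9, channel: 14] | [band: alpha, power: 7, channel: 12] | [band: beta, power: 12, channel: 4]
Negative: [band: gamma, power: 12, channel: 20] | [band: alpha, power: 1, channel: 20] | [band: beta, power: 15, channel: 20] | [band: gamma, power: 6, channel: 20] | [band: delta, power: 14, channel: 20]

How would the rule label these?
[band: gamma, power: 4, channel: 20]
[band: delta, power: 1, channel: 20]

The common property of the 'Positive' items is: channel ≤ 14. No 'Negative' item has it.
[band: gamma, power: 4, channel: 20] — channel = 20, hence Negative.
[band: delta, power: 1, channel: 20] — channel = 20, hence Negative.

Negative, Negative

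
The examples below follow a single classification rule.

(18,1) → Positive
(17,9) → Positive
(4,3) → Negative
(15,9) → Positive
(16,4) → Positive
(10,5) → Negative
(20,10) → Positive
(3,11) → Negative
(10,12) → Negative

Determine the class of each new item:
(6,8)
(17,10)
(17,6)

Every 'Positive' example satisfies: first ≥ 11. None of the 'Negative' examples do.
(6,8): first 6, fails the rule → Negative. (17,10): first 17, checks out → Positive. (17,6): first 17, checks out → Positive.

Negative, Positive, Positive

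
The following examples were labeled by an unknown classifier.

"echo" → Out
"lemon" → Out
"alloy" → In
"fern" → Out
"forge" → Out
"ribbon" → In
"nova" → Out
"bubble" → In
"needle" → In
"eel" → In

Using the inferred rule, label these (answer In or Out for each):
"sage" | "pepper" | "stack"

Out, In, Out

'In' ⟺ has a double letter.
"sage" → no doubled letter → Out. "pepper" → 'pp' doubled → In. "stack" → no doubled letter → Out.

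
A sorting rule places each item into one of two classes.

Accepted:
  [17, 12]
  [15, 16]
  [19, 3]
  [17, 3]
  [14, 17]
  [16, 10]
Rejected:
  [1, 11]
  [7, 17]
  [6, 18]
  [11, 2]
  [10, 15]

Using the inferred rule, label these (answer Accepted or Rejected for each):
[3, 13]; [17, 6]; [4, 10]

Rejected, Accepted, Rejected

'Accepted' ⟺ first ≥ 12.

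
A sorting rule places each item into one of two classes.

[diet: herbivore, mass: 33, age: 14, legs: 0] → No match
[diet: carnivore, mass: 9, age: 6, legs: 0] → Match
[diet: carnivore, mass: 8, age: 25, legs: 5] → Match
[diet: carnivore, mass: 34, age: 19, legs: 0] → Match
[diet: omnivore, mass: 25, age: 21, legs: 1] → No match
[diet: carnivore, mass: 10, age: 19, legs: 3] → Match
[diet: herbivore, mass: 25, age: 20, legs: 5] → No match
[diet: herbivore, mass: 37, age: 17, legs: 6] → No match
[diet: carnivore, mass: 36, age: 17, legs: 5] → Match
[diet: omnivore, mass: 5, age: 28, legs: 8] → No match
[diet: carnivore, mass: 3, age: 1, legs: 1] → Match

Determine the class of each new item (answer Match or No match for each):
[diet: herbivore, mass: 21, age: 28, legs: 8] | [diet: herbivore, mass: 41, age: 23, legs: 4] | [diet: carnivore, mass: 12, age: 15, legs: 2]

The rule appears to be: diet is carnivore.
[diet: herbivore, mass: 21, age: 28, legs: 8]: diet is herbivore, fails the rule → No match. [diet: herbivore, mass: 41, age: 23, legs: 4]: diet is herbivore, fails the rule → No match. [diet: carnivore, mass: 12, age: 15, legs: 2]: diet is carnivore, qualifies → Match.

No match, No match, Match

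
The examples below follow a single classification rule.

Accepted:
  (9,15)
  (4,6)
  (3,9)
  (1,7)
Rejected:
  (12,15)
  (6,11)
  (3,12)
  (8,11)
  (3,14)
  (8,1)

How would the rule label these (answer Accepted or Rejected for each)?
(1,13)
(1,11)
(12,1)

The pattern is that an item is 'Accepted' exactly when: sum is even.
(1,13): 1+13 = 14 — meets the rule, so Accepted.
(1,11): 1+11 = 12 — meets the rule, so Accepted.
(12,1): 12+1 = 13 — does not fit, so Rejected.

Accepted, Accepted, Rejected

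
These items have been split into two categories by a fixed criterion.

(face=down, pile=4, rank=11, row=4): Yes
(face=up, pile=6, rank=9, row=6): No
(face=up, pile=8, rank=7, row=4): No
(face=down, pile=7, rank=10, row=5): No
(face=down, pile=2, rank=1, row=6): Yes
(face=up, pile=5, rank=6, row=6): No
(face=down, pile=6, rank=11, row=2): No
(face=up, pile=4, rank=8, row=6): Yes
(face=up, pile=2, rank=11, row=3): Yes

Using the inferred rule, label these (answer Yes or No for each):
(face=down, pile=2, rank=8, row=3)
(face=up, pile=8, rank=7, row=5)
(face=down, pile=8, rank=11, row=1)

The rule appears to be: pile ≤ 4.

Yes, No, No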